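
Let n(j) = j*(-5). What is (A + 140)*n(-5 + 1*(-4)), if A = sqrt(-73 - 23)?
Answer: 6300 + 180*I*sqrt(6) ≈ 6300.0 + 440.91*I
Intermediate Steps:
n(j) = -5*j
A = 4*I*sqrt(6) (A = sqrt(-96) = 4*I*sqrt(6) ≈ 9.798*I)
(A + 140)*n(-5 + 1*(-4)) = (4*I*sqrt(6) + 140)*(-5*(-5 + 1*(-4))) = (140 + 4*I*sqrt(6))*(-5*(-5 - 4)) = (140 + 4*I*sqrt(6))*(-5*(-9)) = (140 + 4*I*sqrt(6))*45 = 6300 + 180*I*sqrt(6)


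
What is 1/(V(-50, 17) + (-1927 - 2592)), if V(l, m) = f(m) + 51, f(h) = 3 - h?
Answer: -1/4482 ≈ -0.00022311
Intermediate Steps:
V(l, m) = 54 - m (V(l, m) = (3 - m) + 51 = 54 - m)
1/(V(-50, 17) + (-1927 - 2592)) = 1/((54 - 1*17) + (-1927 - 2592)) = 1/((54 - 17) - 4519) = 1/(37 - 4519) = 1/(-4482) = -1/4482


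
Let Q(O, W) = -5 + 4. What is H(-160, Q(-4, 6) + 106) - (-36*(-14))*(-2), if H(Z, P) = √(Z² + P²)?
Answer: 1008 + 5*√1465 ≈ 1199.4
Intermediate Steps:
Q(O, W) = -1
H(Z, P) = √(P² + Z²)
H(-160, Q(-4, 6) + 106) - (-36*(-14))*(-2) = √((-1 + 106)² + (-160)²) - (-36*(-14))*(-2) = √(105² + 25600) - 504*(-2) = √(11025 + 25600) - 1*(-1008) = √36625 + 1008 = 5*√1465 + 1008 = 1008 + 5*√1465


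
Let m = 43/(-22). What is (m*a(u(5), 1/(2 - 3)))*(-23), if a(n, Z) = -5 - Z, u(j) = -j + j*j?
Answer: -1978/11 ≈ -179.82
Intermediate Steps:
u(j) = j² - j (u(j) = -j + j² = j² - j)
m = -43/22 (m = 43*(-1/22) = -43/22 ≈ -1.9545)
(m*a(u(5), 1/(2 - 3)))*(-23) = -43*(-5 - 1/(2 - 3))/22*(-23) = -43*(-5 - 1/(-1))/22*(-23) = -43*(-5 - 1*(-1))/22*(-23) = -43*(-5 + 1)/22*(-23) = -43/22*(-4)*(-23) = (86/11)*(-23) = -1978/11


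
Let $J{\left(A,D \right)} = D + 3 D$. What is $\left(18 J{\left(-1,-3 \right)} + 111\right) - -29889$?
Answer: $29784$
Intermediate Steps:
$J{\left(A,D \right)} = 4 D$
$\left(18 J{\left(-1,-3 \right)} + 111\right) - -29889 = \left(18 \cdot 4 \left(-3\right) + 111\right) - -29889 = \left(18 \left(-12\right) + 111\right) + 29889 = \left(-216 + 111\right) + 29889 = -105 + 29889 = 29784$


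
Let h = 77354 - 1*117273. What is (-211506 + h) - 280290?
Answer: -531715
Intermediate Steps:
h = -39919 (h = 77354 - 117273 = -39919)
(-211506 + h) - 280290 = (-211506 - 39919) - 280290 = -251425 - 280290 = -531715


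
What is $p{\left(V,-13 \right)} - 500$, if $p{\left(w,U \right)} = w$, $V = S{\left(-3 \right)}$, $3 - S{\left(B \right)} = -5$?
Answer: $-492$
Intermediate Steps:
$S{\left(B \right)} = 8$ ($S{\left(B \right)} = 3 - -5 = 3 + 5 = 8$)
$V = 8$
$p{\left(V,-13 \right)} - 500 = 8 - 500 = -492$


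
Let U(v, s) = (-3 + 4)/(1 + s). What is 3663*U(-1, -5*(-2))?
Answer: 333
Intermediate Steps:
U(v, s) = 1/(1 + s)
3663*U(-1, -5*(-2)) = 3663/(1 - 5*(-2)) = 3663/(1 + 10) = 3663/11 = 3663*(1/11) = 333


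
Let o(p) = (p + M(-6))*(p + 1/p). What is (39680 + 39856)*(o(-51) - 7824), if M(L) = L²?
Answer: -9544160928/17 ≈ -5.6142e+8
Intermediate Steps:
o(p) = (36 + p)*(p + 1/p) (o(p) = (p + (-6)²)*(p + 1/p) = (p + 36)*(p + 1/p) = (36 + p)*(p + 1/p))
(39680 + 39856)*(o(-51) - 7824) = (39680 + 39856)*((1 + (-51)² + 36*(-51) + 36/(-51)) - 7824) = 79536*((1 + 2601 - 1836 + 36*(-1/51)) - 7824) = 79536*((1 + 2601 - 1836 - 12/17) - 7824) = 79536*(13010/17 - 7824) = 79536*(-119998/17) = -9544160928/17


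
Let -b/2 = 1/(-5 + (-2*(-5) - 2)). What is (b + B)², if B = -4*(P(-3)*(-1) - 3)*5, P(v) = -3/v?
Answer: 56644/9 ≈ 6293.8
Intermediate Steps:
b = -⅔ (b = -2/(-5 + (-2*(-5) - 2)) = -2/(-5 + (10 - 2)) = -2/(-5 + 8) = -2/3 = -2*⅓ = -⅔ ≈ -0.66667)
B = 80 (B = -4*(-3/(-3)*(-1) - 3)*5 = -4*(-3*(-⅓)*(-1) - 3)*5 = -4*(1*(-1) - 3)*5 = -4*(-1 - 3)*5 = -4*(-4)*5 = 16*5 = 80)
(b + B)² = (-⅔ + 80)² = (238/3)² = 56644/9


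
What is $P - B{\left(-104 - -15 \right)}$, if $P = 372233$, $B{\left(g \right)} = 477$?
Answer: $371756$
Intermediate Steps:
$P - B{\left(-104 - -15 \right)} = 372233 - 477 = 371756$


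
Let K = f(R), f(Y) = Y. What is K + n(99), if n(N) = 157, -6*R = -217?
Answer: 1159/6 ≈ 193.17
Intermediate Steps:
R = 217/6 (R = -⅙*(-217) = 217/6 ≈ 36.167)
K = 217/6 ≈ 36.167
K + n(99) = 217/6 + 157 = 1159/6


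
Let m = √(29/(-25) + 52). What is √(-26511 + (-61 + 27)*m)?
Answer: √(-662775 - 170*√1271)/5 ≈ 163.56*I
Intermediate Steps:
m = √1271/5 (m = √(29*(-1/25) + 52) = √(-29/25 + 52) = √(1271/25) = √1271/5 ≈ 7.1302)
√(-26511 + (-61 + 27)*m) = √(-26511 + (-61 + 27)*(√1271/5)) = √(-26511 - 34*√1271/5)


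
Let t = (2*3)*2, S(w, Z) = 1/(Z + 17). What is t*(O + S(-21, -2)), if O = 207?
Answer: 12424/5 ≈ 2484.8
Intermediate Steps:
S(w, Z) = 1/(17 + Z)
t = 12 (t = 6*2 = 12)
t*(O + S(-21, -2)) = 12*(207 + 1/(17 - 2)) = 12*(207 + 1/15) = 12*(3106/15) = 12424/5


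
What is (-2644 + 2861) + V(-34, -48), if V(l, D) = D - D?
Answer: 217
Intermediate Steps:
V(l, D) = 0
(-2644 + 2861) + V(-34, -48) = (-2644 + 2861) + 0 = 217 + 0 = 217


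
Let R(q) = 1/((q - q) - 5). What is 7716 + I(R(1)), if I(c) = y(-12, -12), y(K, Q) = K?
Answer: 7704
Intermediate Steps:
R(q) = -⅕ (R(q) = 1/(0 - 5) = 1/(-5) = -⅕)
I(c) = -12
7716 + I(R(1)) = 7716 - 12 = 7704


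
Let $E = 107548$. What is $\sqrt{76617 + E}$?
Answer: $\sqrt{184165} \approx 429.14$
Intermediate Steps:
$\sqrt{76617 + E} = \sqrt{76617 + 107548} = \sqrt{184165}$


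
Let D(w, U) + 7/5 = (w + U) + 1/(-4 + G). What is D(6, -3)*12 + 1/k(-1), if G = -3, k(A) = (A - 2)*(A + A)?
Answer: 3707/210 ≈ 17.652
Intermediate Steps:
k(A) = 2*A*(-2 + A) (k(A) = (-2 + A)*(2*A) = 2*A*(-2 + A))
D(w, U) = -54/35 + U + w (D(w, U) = -7/5 + ((w + U) + 1/(-4 - 3)) = -7/5 + ((U + w) + 1/(-7)) = -7/5 + ((U + w) - ⅐) = -7/5 + (-⅐ + U + w) = -54/35 + U + w)
D(6, -3)*12 + 1/k(-1) = (-54/35 - 3 + 6)*12 + 1/(2*(-1)*(-2 - 1)) = (51/35)*12 + 1/(2*(-1)*(-3)) = 612/35 + 1/6 = 612/35 + ⅙ = 3707/210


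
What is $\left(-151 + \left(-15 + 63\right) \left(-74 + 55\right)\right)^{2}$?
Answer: $1129969$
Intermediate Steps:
$\left(-151 + \left(-15 + 63\right) \left(-74 + 55\right)\right)^{2} = \left(-151 + 48 \left(-19\right)\right)^{2} = \left(-151 - 912\right)^{2} = \left(-1063\right)^{2} = 1129969$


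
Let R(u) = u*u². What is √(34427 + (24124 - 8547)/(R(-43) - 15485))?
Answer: √19415616779559/23748 ≈ 185.54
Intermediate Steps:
R(u) = u³
√(34427 + (24124 - 8547)/(R(-43) - 15485)) = √(34427 + (24124 - 8547)/((-43)³ - 15485)) = √(34427 + 15577/(-79507 - 15485)) = √(34427 + 15577/(-94992)) = √(34427 + 15577*(-1/94992)) = √(34427 - 15577/94992) = √(3270274007/94992) = √19415616779559/23748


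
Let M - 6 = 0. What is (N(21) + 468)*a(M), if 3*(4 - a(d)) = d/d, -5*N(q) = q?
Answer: 8503/5 ≈ 1700.6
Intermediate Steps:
M = 6 (M = 6 + 0 = 6)
N(q) = -q/5
a(d) = 11/3 (a(d) = 4 - d/(3*d) = 4 - 1/3*1 = 4 - 1/3 = 11/3)
(N(21) + 468)*a(M) = (-1/5*21 + 468)*(11/3) = (-21/5 + 468)*(11/3) = (2319/5)*(11/3) = 8503/5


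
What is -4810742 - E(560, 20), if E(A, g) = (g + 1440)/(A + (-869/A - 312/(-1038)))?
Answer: -260413221309386/54131583 ≈ -4.8107e+6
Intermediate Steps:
E(A, g) = (1440 + g)/(52/173 + A - 869/A) (E(A, g) = (1440 + g)/(A + (-869/A - 312*(-1/1038))) = (1440 + g)/(A + (-869/A + 52/173)) = (1440 + g)/(A + (52/173 - 869/A)) = (1440 + g)/(52/173 + A - 869/A))
-4810742 - E(560, 20) = -4810742 - 173*560*(1440 + 20)/(-150337 + 52*560 + 173*560²) = -4810742 - 173*560*1460/(-150337 + 29120 + 173*313600) = -4810742 - 173*560*1460/(-150337 + 29120 + 54252800) = -4810742 - 173*560*1460/54131583 = -4810742 - 1*141444800/54131583 = -4810742 - 141444800/54131583 = -260413221309386/54131583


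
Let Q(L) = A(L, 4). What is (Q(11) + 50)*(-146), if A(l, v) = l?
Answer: -8906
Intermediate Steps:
Q(L) = L
(Q(11) + 50)*(-146) = (11 + 50)*(-146) = 61*(-146) = -8906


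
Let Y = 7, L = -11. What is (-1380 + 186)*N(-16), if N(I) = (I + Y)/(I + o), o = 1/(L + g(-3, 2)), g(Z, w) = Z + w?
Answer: -128952/193 ≈ -668.14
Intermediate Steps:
o = -1/12 (o = 1/(-11 + (-3 + 2)) = 1/(-11 - 1) = 1/(-12) = -1/12 ≈ -0.083333)
N(I) = (7 + I)/(-1/12 + I) (N(I) = (I + 7)/(I - 1/12) = (7 + I)/(-1/12 + I))
(-1380 + 186)*N(-16) = (-1380 + 186)*(12*(7 - 16)/(-1 + 12*(-16))) = -14328*(-9)/(-1 - 192) = -14328*(-9)/(-193) = -14328*(-1)*(-9)/193 = -1194*108/193 = -128952/193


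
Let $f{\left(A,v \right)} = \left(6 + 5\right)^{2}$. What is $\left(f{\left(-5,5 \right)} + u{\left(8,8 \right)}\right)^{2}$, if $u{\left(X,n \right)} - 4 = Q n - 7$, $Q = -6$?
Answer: $4900$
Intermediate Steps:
$f{\left(A,v \right)} = 121$ ($f{\left(A,v \right)} = 11^{2} = 121$)
$u{\left(X,n \right)} = -3 - 6 n$ ($u{\left(X,n \right)} = 4 - \left(7 + 6 n\right) = -3 - 6 n$)
$\left(f{\left(-5,5 \right)} + u{\left(8,8 \right)}\right)^{2} = \left(121 - 51\right)^{2} = 70^{2} = 4900$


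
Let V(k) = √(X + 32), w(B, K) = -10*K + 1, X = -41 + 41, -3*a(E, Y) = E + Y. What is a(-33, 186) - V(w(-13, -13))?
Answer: -51 - 4*√2 ≈ -56.657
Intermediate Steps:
a(E, Y) = -E/3 - Y/3 (a(E, Y) = -(E + Y)/3 = -E/3 - Y/3)
X = 0
w(B, K) = 1 - 10*K
V(k) = 4*√2 (V(k) = √(0 + 32) = √32 = 4*√2)
a(-33, 186) - V(w(-13, -13)) = (-⅓*(-33) - ⅓*186) - 4*√2 = (11 - 62) - 4*√2 = -51 - 4*√2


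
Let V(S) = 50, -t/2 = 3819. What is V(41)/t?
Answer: -25/3819 ≈ -0.0065462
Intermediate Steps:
t = -7638 (t = -2*3819 = -7638)
V(41)/t = 50/(-7638) = 50*(-1/7638) = -25/3819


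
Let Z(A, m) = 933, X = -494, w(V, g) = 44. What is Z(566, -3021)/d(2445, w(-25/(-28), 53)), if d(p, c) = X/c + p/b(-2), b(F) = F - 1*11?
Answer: -266838/57001 ≈ -4.6813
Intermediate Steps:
b(F) = -11 + F (b(F) = F - 11 = -11 + F)
d(p, c) = -494/c - p/13 (d(p, c) = -494/c + p/(-11 - 2) = -494/c + p/(-13) = -494/c + p*(-1/13) = -494/c - p/13)
Z(566, -3021)/d(2445, w(-25/(-28), 53)) = 933/(-494/44 - 1/13*2445) = 933/(-494*1/44 - 2445/13) = 933/(-247/22 - 2445/13) = 933/(-57001/286) = 933*(-286/57001) = -266838/57001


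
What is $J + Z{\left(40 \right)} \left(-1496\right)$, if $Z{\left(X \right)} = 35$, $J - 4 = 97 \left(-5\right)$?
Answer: $-52841$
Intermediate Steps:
$J = -481$ ($J = 4 + 97 \left(-5\right) = 4 - 485 = -481$)
$J + Z{\left(40 \right)} \left(-1496\right) = -481 + 35 \left(-1496\right) = -481 - 52360 = -52841$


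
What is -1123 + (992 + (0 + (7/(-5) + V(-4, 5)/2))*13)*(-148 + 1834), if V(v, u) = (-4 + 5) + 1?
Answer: 8313109/5 ≈ 1.6626e+6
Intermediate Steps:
V(v, u) = 2 (V(v, u) = 1 + 1 = 2)
-1123 + (992 + (0 + (7/(-5) + V(-4, 5)/2))*13)*(-148 + 1834) = -1123 + (992 + (0 + (7/(-5) + 2/2))*13)*(-148 + 1834) = -1123 + (992 + (0 + (7*(-1/5) + 2*(1/2)))*13)*1686 = -1123 + (992 + (0 + (-7/5 + 1))*13)*1686 = -1123 + (992 + (0 - 2/5)*13)*1686 = -1123 + (992 - 2/5*13)*1686 = -1123 + (992 - 26/5)*1686 = -1123 + (4934/5)*1686 = -1123 + 8318724/5 = 8313109/5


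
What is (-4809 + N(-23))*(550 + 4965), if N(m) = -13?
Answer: -26593330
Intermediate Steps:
(-4809 + N(-23))*(550 + 4965) = (-4809 - 13)*(550 + 4965) = -4822*5515 = -26593330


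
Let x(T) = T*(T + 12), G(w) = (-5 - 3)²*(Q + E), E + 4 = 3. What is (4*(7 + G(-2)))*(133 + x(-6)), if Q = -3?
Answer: -96612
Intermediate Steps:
E = -1 (E = -4 + 3 = -1)
G(w) = -256 (G(w) = (-5 - 3)²*(-3 - 1) = (-8)²*(-4) = 64*(-4) = -256)
x(T) = T*(12 + T)
(4*(7 + G(-2)))*(133 + x(-6)) = (4*(7 - 256))*(133 - 6*(12 - 6)) = (4*(-249))*(133 - 6*6) = -996*(133 - 36) = -996*97 = -96612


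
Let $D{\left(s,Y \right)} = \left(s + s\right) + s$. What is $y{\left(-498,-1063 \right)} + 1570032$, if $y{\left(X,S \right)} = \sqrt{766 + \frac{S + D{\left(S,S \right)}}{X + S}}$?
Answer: $1570032 + \frac{\sqrt{1873165658}}{1561} \approx 1.5701 \cdot 10^{6}$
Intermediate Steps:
$D{\left(s,Y \right)} = 3 s$ ($D{\left(s,Y \right)} = 2 s + s = 3 s$)
$y{\left(X,S \right)} = \sqrt{766 + \frac{4 S}{S + X}}$ ($y{\left(X,S \right)} = \sqrt{766 + \frac{S + 3 S}{X + S}} = \sqrt{766 + \frac{4 S}{S + X}}$)
$y{\left(-498,-1063 \right)} + 1570032 = \sqrt{2} \sqrt{\frac{383 \left(-498\right) + 385 \left(-1063\right)}{-1063 - 498}} + 1570032 = \sqrt{2} \sqrt{\frac{-190734 - 409255}{-1561}} + 1570032 = \sqrt{2} \sqrt{\left(- \frac{1}{1561}\right) \left(-599989\right)} + 1570032 = \sqrt{2} \sqrt{\frac{599989}{1561}} + 1570032 = \sqrt{2} \frac{\sqrt{936582829}}{1561} + 1570032 = \frac{\sqrt{1873165658}}{1561} + 1570032 = 1570032 + \frac{\sqrt{1873165658}}{1561}$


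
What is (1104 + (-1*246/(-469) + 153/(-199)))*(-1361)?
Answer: -140202899181/93331 ≈ -1.5022e+6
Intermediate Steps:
(1104 + (-1*246/(-469) + 153/(-199)))*(-1361) = (1104 + (-246*(-1/469) + 153*(-1/199)))*(-1361) = (1104 + (246/469 - 153/199))*(-1361) = (1104 - 22803/93331)*(-1361) = (103014621/93331)*(-1361) = -140202899181/93331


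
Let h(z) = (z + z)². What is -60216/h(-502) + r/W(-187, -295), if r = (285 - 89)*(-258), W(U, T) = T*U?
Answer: -6786896091/6950900330 ≈ -0.97641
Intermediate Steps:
h(z) = 4*z² (h(z) = (2*z)² = 4*z²)
r = -50568 (r = 196*(-258) = -50568)
-60216/h(-502) + r/W(-187, -295) = -60216/(4*(-502)²) - 50568/((-295*(-187))) = -60216/(4*252004) - 50568/55165 = -60216/1008016 - 50568*1/55165 = -60216*1/1008016 - 50568/55165 = -7527/126002 - 50568/55165 = -6786896091/6950900330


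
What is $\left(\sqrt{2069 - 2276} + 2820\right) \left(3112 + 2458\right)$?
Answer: $15707400 + 16710 i \sqrt{23} \approx 1.5707 \cdot 10^{7} + 80138.0 i$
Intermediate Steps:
$\left(\sqrt{2069 - 2276} + 2820\right) \left(3112 + 2458\right) = \left(\sqrt{-207} + 2820\right) 5570 = \left(3 i \sqrt{23} + 2820\right) 5570 = \left(2820 + 3 i \sqrt{23}\right) 5570 = 15707400 + 16710 i \sqrt{23}$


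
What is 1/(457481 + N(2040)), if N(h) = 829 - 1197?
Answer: 1/457113 ≈ 2.1876e-6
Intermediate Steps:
N(h) = -368
1/(457481 + N(2040)) = 1/(457481 - 368) = 1/457113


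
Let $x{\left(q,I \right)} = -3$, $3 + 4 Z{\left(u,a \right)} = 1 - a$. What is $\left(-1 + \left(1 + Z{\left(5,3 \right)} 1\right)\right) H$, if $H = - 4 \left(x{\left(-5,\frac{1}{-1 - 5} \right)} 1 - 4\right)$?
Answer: $-35$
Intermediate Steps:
$Z{\left(u,a \right)} = - \frac{1}{2} - \frac{a}{4}$ ($Z{\left(u,a \right)} = - \frac{3}{4} + \frac{1 - a}{4} = - \frac{3}{4} - \left(- \frac{1}{4} + \frac{a}{4}\right) = - \frac{1}{2} - \frac{a}{4}$)
$H = 28$ ($H = - 4 \left(\left(-3\right) 1 - 4\right) = - 4 \left(-3 - 4\right) = \left(-4\right) \left(-7\right) = 28$)
$\left(-1 + \left(1 + Z{\left(5,3 \right)} 1\right)\right) H = \left(-1 + \left(1 + \left(- \frac{1}{2} - \frac{3}{4}\right) 1\right)\right) 28 = \left(-1 + \left(1 - \frac{5}{4}\right)\right) 28 = \left(-1 - \frac{1}{4}\right) 28 = \left(- \frac{5}{4}\right) 28 = -35$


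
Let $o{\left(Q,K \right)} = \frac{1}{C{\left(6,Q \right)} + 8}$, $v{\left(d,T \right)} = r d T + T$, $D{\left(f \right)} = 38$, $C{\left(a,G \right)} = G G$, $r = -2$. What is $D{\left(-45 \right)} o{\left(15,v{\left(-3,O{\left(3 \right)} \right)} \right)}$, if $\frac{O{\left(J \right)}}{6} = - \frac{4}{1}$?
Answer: $\frac{38}{233} \approx 0.16309$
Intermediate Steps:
$C{\left(a,G \right)} = G^{2}$
$O{\left(J \right)} = -24$ ($O{\left(J \right)} = 6 \left(- \frac{4}{1}\right) = 6 \left(\left(-4\right) 1\right) = 6 \left(-4\right) = -24$)
$v{\left(d,T \right)} = T - 2 T d$ ($v{\left(d,T \right)} = - 2 d T + T = - 2 T d + T = T - 2 T d$)
$o{\left(Q,K \right)} = \frac{1}{8 + Q^{2}}$ ($o{\left(Q,K \right)} = \frac{1}{Q^{2} + 8} = \frac{1}{8 + Q^{2}}$)
$D{\left(-45 \right)} o{\left(15,v{\left(-3,O{\left(3 \right)} \right)} \right)} = \frac{38}{8 + 15^{2}} = \frac{38}{8 + 225} = \frac{38}{233}$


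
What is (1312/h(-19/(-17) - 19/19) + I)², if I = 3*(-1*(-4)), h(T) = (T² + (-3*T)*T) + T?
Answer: 36001267600/169 ≈ 2.1303e+8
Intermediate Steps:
h(T) = T - 2*T² (h(T) = (T² - 3*T²) + T = -2*T² + T = T - 2*T²)
I = 12 (I = 3*4 = 12)
(1312/h(-19/(-17) - 19/19) + I)² = (1312/(((-19/(-17) - 19/19)*(1 - 2*(-19/(-17) - 19/19)))) + 12)² = (1312/(((-19*(-1/17) - 19*1/19)*(1 - 2*(-19*(-1/17) - 19*1/19)))) + 12)² = (1312/(((19/17 - 1)*(1 - 2*(19/17 - 1)))) + 12)² = (1312/((2*(1 - 2*2/17)/17)) + 12)² = (1312/((2*(1 - 4/17)/17)) + 12)² = (1312/(((2/17)*(13/17))) + 12)² = (1312/(26/289) + 12)² = (1312*(289/26) + 12)² = (189584/13 + 12)² = (189740/13)² = 36001267600/169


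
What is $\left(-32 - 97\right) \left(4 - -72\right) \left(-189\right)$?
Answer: $1852956$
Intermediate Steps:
$\left(-32 - 97\right) \left(4 - -72\right) \left(-189\right) = \left(-32 - 97\right) \left(4 + 72\right) \left(-189\right) = \left(-129\right) 76 \left(-189\right) = \left(-9804\right) \left(-189\right) = 1852956$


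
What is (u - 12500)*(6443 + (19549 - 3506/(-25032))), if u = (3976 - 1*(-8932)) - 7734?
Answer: -397212820125/2086 ≈ -1.9042e+8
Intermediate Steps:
u = 5174 (u = (3976 + 8932) - 7734 = 12908 - 7734 = 5174)
(u - 12500)*(6443 + (19549 - 3506/(-25032))) = (5174 - 12500)*(6443 + (19549 - 3506/(-25032))) = -7326*(6443 + (19549 - 3506*(-1)/25032)) = -7326*(6443 + (19549 - 1*(-1753/12516))) = -7326*(6443 + (19549 + 1753/12516)) = -7326*(6443 + 244677037/12516) = -7326*325317625/12516 = -397212820125/2086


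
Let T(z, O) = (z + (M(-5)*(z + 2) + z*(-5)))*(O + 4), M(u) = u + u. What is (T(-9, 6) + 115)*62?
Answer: 72850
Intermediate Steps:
M(u) = 2*u
T(z, O) = (-20 - 14*z)*(4 + O) (T(z, O) = (z + ((2*(-5))*(z + 2) + z*(-5)))*(O + 4) = (z + (-10*(2 + z) - 5*z))*(4 + O) = (z + ((-20 - 10*z) - 5*z))*(4 + O) = (z + (-20 - 15*z))*(4 + O) = (-20 - 14*z)*(4 + O))
(T(-9, 6) + 115)*62 = ((-80 - 56*(-9) - 20*6 - 14*6*(-9)) + 115)*62 = ((-80 + 504 - 120 + 756) + 115)*62 = (1060 + 115)*62 = 1175*62 = 72850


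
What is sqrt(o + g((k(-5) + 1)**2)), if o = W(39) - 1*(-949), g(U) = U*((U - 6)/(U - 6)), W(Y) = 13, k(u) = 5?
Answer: sqrt(998) ≈ 31.591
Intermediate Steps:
g(U) = U (g(U) = U*((-6 + U)/(-6 + U)) = U*1 = U)
o = 962 (o = 13 - 1*(-949) = 13 + 949 = 962)
sqrt(o + g((k(-5) + 1)**2)) = sqrt(962 + (5 + 1)**2) = sqrt(962 + 6**2) = sqrt(962 + 36) = sqrt(998)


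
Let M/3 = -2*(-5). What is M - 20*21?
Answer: -390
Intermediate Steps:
M = 30 (M = 3*(-2*(-5)) = 3*10 = 30)
M - 20*21 = 30 - 20*21 = 30 - 420 = -390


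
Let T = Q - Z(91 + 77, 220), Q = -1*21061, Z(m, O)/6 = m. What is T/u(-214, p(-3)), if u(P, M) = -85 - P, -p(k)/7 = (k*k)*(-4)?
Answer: -22069/129 ≈ -171.08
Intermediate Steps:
p(k) = 28*k² (p(k) = -7*k*k*(-4) = -7*k²*(-4) = -(-28)*k² = 28*k²)
Z(m, O) = 6*m
Q = -21061
T = -22069 (T = -21061 - 6*(91 + 77) = -21061 - 6*168 = -21061 - 1*1008 = -21061 - 1008 = -22069)
T/u(-214, p(-3)) = -22069/(-85 - 1*(-214)) = -22069/(-85 + 214) = -22069/129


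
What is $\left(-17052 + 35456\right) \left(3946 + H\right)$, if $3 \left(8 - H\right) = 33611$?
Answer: $- \frac{400268596}{3} \approx -1.3342 \cdot 10^{8}$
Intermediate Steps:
$H = - \frac{33587}{3}$ ($H = 8 - \frac{33611}{3} = - \frac{33587}{3} \approx -11196.0$)
$\left(-17052 + 35456\right) \left(3946 + H\right) = \left(-17052 + 35456\right) \left(3946 - \frac{33587}{3}\right) = 18404 \left(- \frac{21749}{3}\right) = - \frac{400268596}{3}$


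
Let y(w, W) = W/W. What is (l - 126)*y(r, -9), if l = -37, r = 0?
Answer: -163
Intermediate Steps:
y(w, W) = 1
(l - 126)*y(r, -9) = (-37 - 126)*1 = -163*1 = -163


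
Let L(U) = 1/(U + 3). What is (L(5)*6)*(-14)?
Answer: -21/2 ≈ -10.500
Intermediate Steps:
L(U) = 1/(3 + U)
(L(5)*6)*(-14) = (6/(3 + 5))*(-14) = (6/8)*(-14) = ((⅛)*6)*(-14) = (¾)*(-14) = -21/2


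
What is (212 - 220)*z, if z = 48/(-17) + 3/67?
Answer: 25320/1139 ≈ 22.230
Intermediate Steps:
z = -3165/1139 (z = 48*(-1/17) + 3*(1/67) = -48/17 + 3/67 = -3165/1139 ≈ -2.7788)
(212 - 220)*z = (212 - 220)*(-3165/1139) = -8*(-3165/1139) = 25320/1139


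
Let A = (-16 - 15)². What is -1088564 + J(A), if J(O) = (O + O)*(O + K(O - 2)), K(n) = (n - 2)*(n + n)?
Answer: 3528639450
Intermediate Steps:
K(n) = 2*n*(-2 + n) (K(n) = (-2 + n)*(2*n) = 2*n*(-2 + n))
A = 961 (A = (-31)² = 961)
J(O) = 2*O*(O + 2*(-4 + O)*(-2 + O)) (J(O) = (O + O)*(O + 2*(O - 2)*(-2 + (O - 2))) = (2*O)*(O + 2*(-2 + O)*(-2 + (-2 + O))) = (2*O)*(O + 2*(-2 + O)*(-4 + O)) = (2*O)*(O + 2*(-4 + O)*(-2 + O)) = 2*O*(O + 2*(-4 + O)*(-2 + O)))
-1088564 + J(A) = -1088564 + 2*961*(961 + 2*(-4 + 961)*(-2 + 961)) = -1088564 + 2*961*(961 + 2*957*959) = -1088564 + 2*961*(961 + 1835526) = -1088564 + 2*961*1836487 = -1088564 + 3529728014 = 3528639450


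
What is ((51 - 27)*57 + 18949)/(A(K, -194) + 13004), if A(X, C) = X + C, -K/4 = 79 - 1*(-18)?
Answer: 20317/12422 ≈ 1.6356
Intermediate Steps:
K = -388 (K = -4*(79 - 1*(-18)) = -4*(79 + 18) = -4*97 = -388)
A(X, C) = C + X
((51 - 27)*57 + 18949)/(A(K, -194) + 13004) = ((51 - 27)*57 + 18949)/((-194 - 388) + 13004) = (24*57 + 18949)/(-582 + 13004) = (1368 + 18949)/12422 = 20317*(1/12422) = 20317/12422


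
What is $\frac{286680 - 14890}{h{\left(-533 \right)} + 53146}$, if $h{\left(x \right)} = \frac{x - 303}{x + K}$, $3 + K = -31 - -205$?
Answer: $\frac{24596995}{4809922} \approx 5.1138$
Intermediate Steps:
$K = 171$ ($K = -3 - -174 = -3 + \left(-31 + 205\right) = -3 + 174 = 171$)
$h{\left(x \right)} = \frac{-303 + x}{171 + x}$ ($h{\left(x \right)} = \frac{x - 303}{x + 171} = \frac{x - 303}{171 + x} = \frac{-303 + x}{171 + x}$)
$\frac{286680 - 14890}{h{\left(-533 \right)} + 53146} = \frac{286680 - 14890}{\frac{-303 - 533}{171 - 533} + 53146} = \frac{271790}{\frac{1}{-362} \left(-836\right) + 53146} = \frac{271790}{\left(- \frac{1}{362}\right) \left(-836\right) + 53146} = \frac{271790}{\frac{418}{181} + 53146} = \frac{271790}{\frac{9619844}{181}} = 271790 \cdot \frac{181}{9619844} = \frac{24596995}{4809922}$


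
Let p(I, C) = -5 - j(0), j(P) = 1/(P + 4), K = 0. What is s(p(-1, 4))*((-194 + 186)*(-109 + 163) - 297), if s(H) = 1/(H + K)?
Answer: 972/7 ≈ 138.86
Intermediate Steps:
j(P) = 1/(4 + P)
p(I, C) = -21/4 (p(I, C) = -5 - 1/(4 + 0) = -5 - 1/4 = -5 - 1*¼ = -5 - ¼ = -21/4)
s(H) = 1/H (s(H) = 1/(H + 0) = 1/H)
s(p(-1, 4))*((-194 + 186)*(-109 + 163) - 297) = ((-194 + 186)*(-109 + 163) - 297)/(-21/4) = -4*(-8*54 - 297)/21 = -4*(-432 - 297)/21 = -4/21*(-729) = 972/7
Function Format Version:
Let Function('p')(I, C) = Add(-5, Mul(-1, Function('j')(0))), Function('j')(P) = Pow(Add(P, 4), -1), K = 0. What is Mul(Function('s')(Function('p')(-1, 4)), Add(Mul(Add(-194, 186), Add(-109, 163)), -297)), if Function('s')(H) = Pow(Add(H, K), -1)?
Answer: Rational(972, 7) ≈ 138.86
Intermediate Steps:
Function('j')(P) = Pow(Add(4, P), -1)
Function('p')(I, C) = Rational(-21, 4) (Function('p')(I, C) = Add(-5, Mul(-1, Pow(Add(4, 0), -1))) = Add(-5, Mul(-1, Pow(4, -1))) = Add(-5, Mul(-1, Rational(1, 4))) = Add(-5, Rational(-1, 4)) = Rational(-21, 4))
Function('s')(H) = Pow(H, -1) (Function('s')(H) = Pow(Add(H, 0), -1) = Pow(H, -1))
Mul(Function('s')(Function('p')(-1, 4)), Add(Mul(Add(-194, 186), Add(-109, 163)), -297)) = Mul(Pow(Rational(-21, 4), -1), Add(Mul(Add(-194, 186), Add(-109, 163)), -297)) = Mul(Rational(-4, 21), Add(Mul(-8, 54), -297)) = Mul(Rational(-4, 21), Add(-432, -297)) = Mul(Rational(-4, 21), -729) = Rational(972, 7)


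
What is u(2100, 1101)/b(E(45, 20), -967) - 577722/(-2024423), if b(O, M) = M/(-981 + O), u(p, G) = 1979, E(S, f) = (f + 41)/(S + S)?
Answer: 353525043725453/176185533690 ≈ 2006.5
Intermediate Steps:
E(S, f) = (41 + f)/(2*S) (E(S, f) = (41 + f)/((2*S)) = (41 + f)*(1/(2*S)) = (41 + f)/(2*S))
u(2100, 1101)/b(E(45, 20), -967) - 577722/(-2024423) = 1979/((-967/(-981 + (½)*(41 + 20)/45))) - 577722/(-2024423) = 1979/((-967/(-981 + (½)*(1/45)*61))) - 577722*(-1/2024423) = 1979/((-967/(-981 + 61/90))) + 577722/2024423 = 1979/((-967/(-88229/90))) + 577722/2024423 = 1979/((-967*(-90/88229))) + 577722/2024423 = 1979/(87030/88229) + 577722/2024423 = 1979*(88229/87030) + 577722/2024423 = 174605191/87030 + 577722/2024423 = 353525043725453/176185533690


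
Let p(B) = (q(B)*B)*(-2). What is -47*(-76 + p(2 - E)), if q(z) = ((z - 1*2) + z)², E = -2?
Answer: 17108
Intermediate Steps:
q(z) = (-2 + 2*z)² (q(z) = ((z - 2) + z)² = ((-2 + z) + z)² = (-2 + 2*z)²)
p(B) = -8*B*(-1 + B)² (p(B) = ((4*(-1 + B)²)*B)*(-2) = (4*B*(-1 + B)²)*(-2) = -8*B*(-1 + B)²)
-47*(-76 + p(2 - E)) = -47*(-76 - 8*(2 - 1*(-2))*(-1 + (2 - 1*(-2)))²) = -47*(-76 - 8*(2 + 2)*(-1 + (2 + 2))²) = -47*(-76 - 8*4*(-1 + 4)²) = -47*(-76 - 8*4*3²) = -47*(-76 - 8*4*9) = -47*(-76 - 288) = -47*(-364) = 17108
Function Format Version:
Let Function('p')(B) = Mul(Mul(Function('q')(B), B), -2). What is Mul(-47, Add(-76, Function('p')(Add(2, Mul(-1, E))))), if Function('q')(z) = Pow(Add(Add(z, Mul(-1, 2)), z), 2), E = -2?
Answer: 17108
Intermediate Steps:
Function('q')(z) = Pow(Add(-2, Mul(2, z)), 2) (Function('q')(z) = Pow(Add(Add(z, -2), z), 2) = Pow(Add(Add(-2, z), z), 2) = Pow(Add(-2, Mul(2, z)), 2))
Function('p')(B) = Mul(-8, B, Pow(Add(-1, B), 2)) (Function('p')(B) = Mul(Mul(Mul(4, Pow(Add(-1, B), 2)), B), -2) = Mul(Mul(4, B, Pow(Add(-1, B), 2)), -2) = Mul(-8, B, Pow(Add(-1, B), 2)))
Mul(-47, Add(-76, Function('p')(Add(2, Mul(-1, E))))) = Mul(-47, Add(-76, Mul(-8, Add(2, Mul(-1, -2)), Pow(Add(-1, Add(2, Mul(-1, -2))), 2)))) = Mul(-47, Add(-76, Mul(-8, Add(2, 2), Pow(Add(-1, Add(2, 2)), 2)))) = Mul(-47, Add(-76, Mul(-8, 4, Pow(Add(-1, 4), 2)))) = Mul(-47, Add(-76, Mul(-8, 4, Pow(3, 2)))) = Mul(-47, Add(-76, Mul(-8, 4, 9))) = Mul(-47, Add(-76, -288)) = Mul(-47, -364) = 17108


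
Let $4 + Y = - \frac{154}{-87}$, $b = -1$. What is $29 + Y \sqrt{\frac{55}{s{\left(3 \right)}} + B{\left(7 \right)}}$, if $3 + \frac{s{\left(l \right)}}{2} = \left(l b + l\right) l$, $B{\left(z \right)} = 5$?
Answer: $29 - \frac{485 i \sqrt{6}}{261} \approx 29.0 - 4.5517 i$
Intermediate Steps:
$Y = - \frac{194}{87}$ ($Y = -4 - \frac{154}{-87} = -4 - - \frac{154}{87} = -4 + \frac{154}{87} = - \frac{194}{87} \approx -2.2299$)
$s{\left(l \right)} = -6$ ($s{\left(l \right)} = -6 + 2 \left(l \left(-1\right) + l\right) l = -6 + 2 \left(- l + l\right) l = -6 + 2 \cdot 0 l = -6 + 2 \cdot 0 = -6 + 0 = -6$)
$29 + Y \sqrt{\frac{55}{s{\left(3 \right)}} + B{\left(7 \right)}} = 29 - \frac{194 \sqrt{\frac{55}{-6} + 5}}{87} = 29 - \frac{194 \sqrt{55 \left(- \frac{1}{6}\right) + 5}}{87} = 29 - \frac{194 \sqrt{- \frac{55}{6} + 5}}{87} = 29 - \frac{194 \sqrt{- \frac{25}{6}}}{87} = 29 - \frac{194 \frac{5 i \sqrt{6}}{6}}{87} = 29 - \frac{485 i \sqrt{6}}{261}$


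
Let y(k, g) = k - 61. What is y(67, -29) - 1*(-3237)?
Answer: 3243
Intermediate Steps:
y(k, g) = -61 + k
y(67, -29) - 1*(-3237) = (-61 + 67) - 1*(-3237) = 6 + 3237 = 3243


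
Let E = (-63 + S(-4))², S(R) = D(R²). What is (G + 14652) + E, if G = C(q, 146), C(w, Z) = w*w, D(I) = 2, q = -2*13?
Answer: 19049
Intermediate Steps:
q = -26
S(R) = 2
C(w, Z) = w²
G = 676 (G = (-26)² = 676)
E = 3721 (E = (-63 + 2)² = (-61)² = 3721)
(G + 14652) + E = (676 + 14652) + 3721 = 15328 + 3721 = 19049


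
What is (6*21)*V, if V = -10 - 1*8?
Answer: -2268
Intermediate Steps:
V = -18 (V = -10 - 8 = -18)
(6*21)*V = (6*21)*(-18) = 126*(-18) = -2268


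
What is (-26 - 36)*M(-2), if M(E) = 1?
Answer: -62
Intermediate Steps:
(-26 - 36)*M(-2) = (-26 - 36)*1 = -62*1 = -62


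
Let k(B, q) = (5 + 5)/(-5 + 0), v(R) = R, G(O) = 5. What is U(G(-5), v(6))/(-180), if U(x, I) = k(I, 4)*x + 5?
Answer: 1/36 ≈ 0.027778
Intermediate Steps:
k(B, q) = -2 (k(B, q) = 10/(-5) = 10*(-⅕) = -2)
U(x, I) = 5 - 2*x (U(x, I) = -2*x + 5 = 5 - 2*x)
U(G(-5), v(6))/(-180) = (5 - 2*5)/(-180) = (5 - 10)*(-1/180) = -5*(-1/180) = 1/36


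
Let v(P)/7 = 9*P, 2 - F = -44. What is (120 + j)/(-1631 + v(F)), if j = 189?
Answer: 309/1267 ≈ 0.24388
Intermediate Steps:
F = 46 (F = 2 - 1*(-44) = 2 + 44 = 46)
v(P) = 63*P (v(P) = 7*(9*P) = 63*P)
(120 + j)/(-1631 + v(F)) = (120 + 189)/(-1631 + 63*46) = 309/(-1631 + 2898) = 309/1267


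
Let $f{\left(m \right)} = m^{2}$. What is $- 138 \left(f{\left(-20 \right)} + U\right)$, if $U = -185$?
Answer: $-29670$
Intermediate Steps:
$- 138 \left(f{\left(-20 \right)} + U\right) = - 138 \left(\left(-20\right)^{2} - 185\right) = - 138 \left(400 - 185\right) = \left(-138\right) 215 = -29670$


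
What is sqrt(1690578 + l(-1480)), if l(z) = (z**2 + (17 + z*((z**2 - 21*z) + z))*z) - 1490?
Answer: 14*sqrt(24809652318) ≈ 2.2052e+6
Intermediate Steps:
l(z) = -1490 + z**2 + z*(17 + z*(z**2 - 20*z)) (l(z) = (z**2 + (17 + z*(z**2 - 20*z))*z) - 1490 = (z**2 + z*(17 + z*(z**2 - 20*z))) - 1490 = -1490 + z**2 + z*(17 + z*(z**2 - 20*z)))
sqrt(1690578 + l(-1480)) = sqrt(1690578 + (-1490 + (-1480)**2 + (-1480)**4 - 20*(-1480)**3 + 17*(-1480))) = sqrt(1690578 + (-1490 + 2190400 + 4797852160000 - 20*(-3241792000) - 25160)) = sqrt(1690578 + (-1490 + 2190400 + 4797852160000 + 64835840000 - 25160)) = sqrt(1690578 + 4862690163750) = sqrt(4862691854328) = 14*sqrt(24809652318)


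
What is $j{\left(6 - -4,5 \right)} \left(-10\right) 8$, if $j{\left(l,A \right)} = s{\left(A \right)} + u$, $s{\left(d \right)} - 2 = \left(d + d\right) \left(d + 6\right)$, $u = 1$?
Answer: $-9040$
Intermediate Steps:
$s{\left(d \right)} = 2 + 2 d \left(6 + d\right)$ ($s{\left(d \right)} = 2 + \left(d + d\right) \left(d + 6\right) = 2 + 2 d \left(6 + d\right)$)
$j{\left(l,A \right)} = 3 + 2 A^{2} + 12 A$ ($j{\left(l,A \right)} = \left(2 + 2 A^{2} + 12 A\right) + 1 = 3 + 2 A^{2} + 12 A$)
$j{\left(6 - -4,5 \right)} \left(-10\right) 8 = \left(3 + 2 \cdot 5^{2} + 12 \cdot 5\right) \left(-10\right) 8 = \left(3 + 2 \cdot 25 + 60\right) \left(-10\right) 8 = \left(3 + 50 + 60\right) \left(-10\right) 8 = 113 \left(-10\right) 8 = \left(-1130\right) 8 = -9040$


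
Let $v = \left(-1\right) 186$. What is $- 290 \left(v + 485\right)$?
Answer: $-86710$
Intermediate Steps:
$v = -186$
$- 290 \left(v + 485\right) = - 290 \left(-186 + 485\right) = \left(-290\right) 299 = -86710$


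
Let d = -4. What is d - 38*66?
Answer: -2512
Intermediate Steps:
d - 38*66 = -4 - 38*66 = -4 - 2508 = -2512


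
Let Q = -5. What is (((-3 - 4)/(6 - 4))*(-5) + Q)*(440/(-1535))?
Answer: -1100/307 ≈ -3.5831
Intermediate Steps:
(((-3 - 4)/(6 - 4))*(-5) + Q)*(440/(-1535)) = (((-3 - 4)/(6 - 4))*(-5) - 5)*(440/(-1535)) = (-7/2*(-5) - 5)*(440*(-1/1535)) = (-7*1/2*(-5) - 5)*(-88/307) = (-7/2*(-5) - 5)*(-88/307) = (35/2 - 5)*(-88/307) = (25/2)*(-88/307) = -1100/307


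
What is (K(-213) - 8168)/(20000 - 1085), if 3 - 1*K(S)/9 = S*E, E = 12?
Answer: 14863/18915 ≈ 0.78578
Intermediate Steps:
K(S) = 27 - 108*S (K(S) = 27 - 9*S*12 = 27 - 108*S)
(K(-213) - 8168)/(20000 - 1085) = ((27 - 108*(-213)) - 8168)/(20000 - 1085) = ((27 + 23004) - 8168)/18915 = (23031 - 8168)*(1/18915) = 14863*(1/18915) = 14863/18915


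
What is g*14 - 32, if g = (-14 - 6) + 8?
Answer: -200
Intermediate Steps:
g = -12 (g = -20 + 8 = -12)
g*14 - 32 = -12*14 - 32 = -168 - 32 = -200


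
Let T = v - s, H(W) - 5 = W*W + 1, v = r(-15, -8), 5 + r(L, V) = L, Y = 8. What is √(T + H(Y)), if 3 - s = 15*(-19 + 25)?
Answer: √137 ≈ 11.705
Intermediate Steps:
r(L, V) = -5 + L
v = -20 (v = -5 - 15 = -20)
s = -87 (s = 3 - 15*(-19 + 25) = 3 - 15*6 = 3 - 1*90 = 3 - 90 = -87)
H(W) = 6 + W² (H(W) = 5 + (W*W + 1) = 5 + (W² + 1) = 5 + (1 + W²) = 6 + W²)
T = 67 (T = -20 - 1*(-87) = -20 + 87 = 67)
√(T + H(Y)) = √(67 + (6 + 8²)) = √(67 + (6 + 64)) = √(67 + 70) = √137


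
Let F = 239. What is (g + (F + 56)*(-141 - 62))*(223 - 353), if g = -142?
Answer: 7803510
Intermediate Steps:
(g + (F + 56)*(-141 - 62))*(223 - 353) = (-142 + (239 + 56)*(-141 - 62))*(223 - 353) = (-142 + 295*(-203))*(-130) = (-142 - 59885)*(-130) = -60027*(-130) = 7803510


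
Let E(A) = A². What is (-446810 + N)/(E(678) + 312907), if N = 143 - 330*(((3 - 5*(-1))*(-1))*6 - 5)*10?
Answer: -271767/772591 ≈ -0.35176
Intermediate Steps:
N = 175043 (N = 143 - 330*(((3 + 5)*(-1))*6 - 5)*10 = 143 - 330*((8*(-1))*6 - 5)*10 = 143 - 330*(-8*6 - 5)*10 = 143 - 330*(-48 - 5)*10 = 143 - (-17490)*10 = 143 - 330*(-530) = 143 + 174900 = 175043)
(-446810 + N)/(E(678) + 312907) = (-446810 + 175043)/(678² + 312907) = -271767/(459684 + 312907) = -271767/772591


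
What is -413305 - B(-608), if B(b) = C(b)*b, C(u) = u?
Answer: -782969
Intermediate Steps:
B(b) = b**2 (B(b) = b*b = b**2)
-413305 - B(-608) = -413305 - 1*(-608)**2 = -413305 - 1*369664 = -413305 - 369664 = -782969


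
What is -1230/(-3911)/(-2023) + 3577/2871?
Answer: 28297524551/22715217063 ≈ 1.2458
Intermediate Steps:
-1230/(-3911)/(-2023) + 3577/2871 = -1230*(-1/3911)*(-1/2023) + 3577*(1/2871) = (1230/3911)*(-1/2023) + 3577/2871 = -1230/7911953 + 3577/2871 = 28297524551/22715217063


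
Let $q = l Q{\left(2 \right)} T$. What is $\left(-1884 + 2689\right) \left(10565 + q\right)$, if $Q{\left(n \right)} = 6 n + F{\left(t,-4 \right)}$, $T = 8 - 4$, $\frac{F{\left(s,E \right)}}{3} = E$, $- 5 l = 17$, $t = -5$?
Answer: $8504825$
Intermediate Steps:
$l = - \frac{17}{5}$ ($l = \left(- \frac{1}{5}\right) 17 = - \frac{17}{5} \approx -3.4$)
$F{\left(s,E \right)} = 3 E$
$T = 4$ ($T = 8 - 4 = 4$)
$Q{\left(n \right)} = -12 + 6 n$ ($Q{\left(n \right)} = 6 n + 3 \left(-4\right) = 6 n - 12 = -12 + 6 n$)
$q = 0$ ($q = - \frac{17 \left(-12 + 6 \cdot 2\right)}{5} \cdot 4 = - \frac{17 \left(-12 + 12\right)}{5} \cdot 4 = \left(- \frac{17}{5}\right) 0 \cdot 4 = 0 \cdot 4 = 0$)
$\left(-1884 + 2689\right) \left(10565 + q\right) = \left(-1884 + 2689\right) \left(10565 + 0\right) = 805 \cdot 10565 = 8504825$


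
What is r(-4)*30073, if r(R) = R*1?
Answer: -120292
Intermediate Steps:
r(R) = R
r(-4)*30073 = -4*30073 = -120292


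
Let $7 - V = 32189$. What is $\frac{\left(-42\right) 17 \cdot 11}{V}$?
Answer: $\frac{3927}{16091} \approx 0.24405$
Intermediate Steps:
$V = -32182$ ($V = 7 - 32189 = -32182$)
$\frac{\left(-42\right) 17 \cdot 11}{V} = \frac{\left(-42\right) 17 \cdot 11}{-32182} = \left(-714\right) 11 \left(- \frac{1}{32182}\right) = \left(-7854\right) \left(- \frac{1}{32182}\right) = \frac{3927}{16091}$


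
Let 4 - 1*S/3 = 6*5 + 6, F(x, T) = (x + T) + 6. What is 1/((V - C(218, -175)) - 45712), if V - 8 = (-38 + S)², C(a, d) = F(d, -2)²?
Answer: -1/56989 ≈ -1.7547e-5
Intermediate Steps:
F(x, T) = 6 + T + x (F(x, T) = (T + x) + 6 = 6 + T + x)
S = -96 (S = 12 - 3*(6*5 + 6) = 12 - 3*(30 + 6) = 12 - 3*36 = 12 - 108 = -96)
C(a, d) = (4 + d)² (C(a, d) = (6 - 2 + d)² = (4 + d)²)
V = 17964 (V = 8 + (-38 - 96)² = 8 + (-134)² = 8 + 17956 = 17964)
1/((V - C(218, -175)) - 45712) = 1/((17964 - (4 - 175)²) - 45712) = 1/((17964 - 1*(-171)²) - 45712) = 1/((17964 - 1*29241) - 45712) = 1/((17964 - 29241) - 45712) = 1/(-11277 - 45712) = 1/(-56989) = -1/56989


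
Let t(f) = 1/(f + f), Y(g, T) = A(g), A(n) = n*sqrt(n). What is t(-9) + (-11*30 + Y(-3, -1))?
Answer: -5941/18 - 3*I*sqrt(3) ≈ -330.06 - 5.1962*I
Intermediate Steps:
A(n) = n**(3/2)
Y(g, T) = g**(3/2)
t(f) = 1/(2*f)
t(-9) + (-11*30 + Y(-3, -1)) = (1/2)/(-9) + (-11*30 + (-3)**(3/2)) = (1/2)*(-1/9) + (-330 - 3*I*sqrt(3)) = -1/18 + (-330 - 3*I*sqrt(3)) = -5941/18 - 3*I*sqrt(3)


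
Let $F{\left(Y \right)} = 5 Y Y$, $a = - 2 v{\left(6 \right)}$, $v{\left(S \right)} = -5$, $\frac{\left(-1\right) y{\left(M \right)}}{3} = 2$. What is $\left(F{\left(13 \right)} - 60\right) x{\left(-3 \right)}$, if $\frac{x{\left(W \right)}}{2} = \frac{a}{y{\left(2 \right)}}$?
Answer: $- \frac{7850}{3} \approx -2616.7$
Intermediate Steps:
$y{\left(M \right)} = -6$ ($y{\left(M \right)} = \left(-3\right) 2 = -6$)
$a = 10$ ($a = \left(-2\right) \left(-5\right) = 10$)
$F{\left(Y \right)} = 5 Y^{2}$
$x{\left(W \right)} = - \frac{10}{3}$ ($x{\left(W \right)} = 2 \frac{10}{-6} = 2 \cdot 10 \left(- \frac{1}{6}\right) = 2 \left(- \frac{5}{3}\right) = - \frac{10}{3}$)
$\left(F{\left(13 \right)} - 60\right) x{\left(-3 \right)} = \left(5 \cdot 13^{2} - 60\right) \left(- \frac{10}{3}\right) = \left(5 \cdot 169 - 60\right) \left(- \frac{10}{3}\right) = \left(845 - 60\right) \left(- \frac{10}{3}\right) = 785 \left(- \frac{10}{3}\right) = - \frac{7850}{3}$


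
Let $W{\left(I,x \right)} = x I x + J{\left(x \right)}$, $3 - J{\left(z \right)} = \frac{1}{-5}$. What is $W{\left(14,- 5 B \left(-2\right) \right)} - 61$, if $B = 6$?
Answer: $\frac{251711}{5} \approx 50342.0$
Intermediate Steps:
$J{\left(z \right)} = \frac{16}{5}$ ($J{\left(z \right)} = 3 - \frac{1}{-5} = 3 - - \frac{1}{5} = 3 + \frac{1}{5} = \frac{16}{5}$)
$W{\left(I,x \right)} = \frac{16}{5} + I x^{2}$ ($W{\left(I,x \right)} = x I x + \frac{16}{5} = I x x + \frac{16}{5} = I x^{2} + \frac{16}{5} = \frac{16}{5} + I x^{2}$)
$W{\left(14,- 5 B \left(-2\right) \right)} - 61 = \left(\frac{16}{5} + 14 \left(\left(-5\right) 6 \left(-2\right)\right)^{2}\right) - 61 = \left(\frac{16}{5} + 14 \left(\left(-30\right) \left(-2\right)\right)^{2}\right) - 61 = \left(\frac{16}{5} + 14 \cdot 60^{2}\right) - 61 = \left(\frac{16}{5} + 14 \cdot 3600\right) - 61 = \left(\frac{16}{5} + 50400\right) - 61 = \frac{252016}{5} - 61 = \frac{251711}{5}$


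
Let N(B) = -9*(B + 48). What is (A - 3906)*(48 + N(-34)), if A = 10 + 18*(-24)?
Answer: 337584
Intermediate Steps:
A = -422 (A = 10 - 432 = -422)
N(B) = -432 - 9*B (N(B) = -9*(48 + B) = -432 - 9*B)
(A - 3906)*(48 + N(-34)) = (-422 - 3906)*(48 + (-432 - 9*(-34))) = -4328*(48 + (-432 + 306)) = -4328*(48 - 126) = -4328*(-78) = 337584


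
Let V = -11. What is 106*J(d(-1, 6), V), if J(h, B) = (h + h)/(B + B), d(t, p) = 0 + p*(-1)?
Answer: 636/11 ≈ 57.818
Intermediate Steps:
d(t, p) = -p (d(t, p) = 0 - p = -p)
J(h, B) = h/B (J(h, B) = (2*h)/((2*B)) = (2*h)*(1/(2*B)) = h/B)
106*J(d(-1, 6), V) = 106*(-1*6/(-11)) = 106*(-6*(-1/11)) = 106*(6/11) = 636/11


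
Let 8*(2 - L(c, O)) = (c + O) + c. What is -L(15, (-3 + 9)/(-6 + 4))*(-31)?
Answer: -341/8 ≈ -42.625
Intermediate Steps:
L(c, O) = 2 - c/4 - O/8 (L(c, O) = 2 - ((c + O) + c)/8 = 2 - ((O + c) + c)/8 = 2 - (O + 2*c)/8 = 2 + (-c/4 - O/8) = 2 - c/4 - O/8)
-L(15, (-3 + 9)/(-6 + 4))*(-31) = -(2 - ¼*15 - (-3 + 9)/(8*(-6 + 4)))*(-31) = -(2 - 15/4 - 3/(4*(-2)))*(-31) = -(2 - 15/4 - 3*(-1)/(4*2))*(-31) = -(2 - 15/4 - ⅛*(-3))*(-31) = -(2 - 15/4 + 3/8)*(-31) = -(-11)*(-31)/8 = -1*341/8 = -341/8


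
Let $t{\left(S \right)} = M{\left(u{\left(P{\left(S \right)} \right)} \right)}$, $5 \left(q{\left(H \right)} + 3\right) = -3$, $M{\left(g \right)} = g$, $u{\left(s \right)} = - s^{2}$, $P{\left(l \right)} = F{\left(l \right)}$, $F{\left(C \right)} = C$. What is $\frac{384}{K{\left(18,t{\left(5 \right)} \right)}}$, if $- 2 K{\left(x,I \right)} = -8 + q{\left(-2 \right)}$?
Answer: $\frac{1920}{29} \approx 66.207$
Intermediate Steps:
$P{\left(l \right)} = l$
$q{\left(H \right)} = - \frac{18}{5}$ ($q{\left(H \right)} = -3 + \frac{1}{5} \left(-3\right) = -3 - \frac{3}{5} = - \frac{18}{5}$)
$t{\left(S \right)} = - S^{2}$
$K{\left(x,I \right)} = \frac{29}{5}$ ($K{\left(x,I \right)} = - \frac{-8 - \frac{18}{5}}{2} = \left(- \frac{1}{2}\right) \left(- \frac{58}{5}\right) = \frac{29}{5}$)
$\frac{384}{K{\left(18,t{\left(5 \right)} \right)}} = \frac{384}{\frac{29}{5}} = 384 \cdot \frac{5}{29} = \frac{1920}{29}$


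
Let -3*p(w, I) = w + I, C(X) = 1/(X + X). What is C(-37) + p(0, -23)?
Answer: 1699/222 ≈ 7.6532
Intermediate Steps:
C(X) = 1/(2*X)
p(w, I) = -I/3 - w/3 (p(w, I) = -(w + I)/3 = -(I + w)/3 = -I/3 - w/3)
C(-37) + p(0, -23) = (½)/(-37) + (-⅓*(-23) - ⅓*0) = (½)*(-1/37) + (23/3 + 0) = -1/74 + 23/3 = 1699/222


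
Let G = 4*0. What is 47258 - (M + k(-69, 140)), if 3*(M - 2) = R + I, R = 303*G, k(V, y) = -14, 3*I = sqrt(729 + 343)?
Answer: 47270 - 4*sqrt(67)/9 ≈ 47266.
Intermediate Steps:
I = 4*sqrt(67)/3 (I = sqrt(729 + 343)/3 = sqrt(1072)/3 = (4*sqrt(67))/3 = 4*sqrt(67)/3 ≈ 10.914)
G = 0
R = 0 (R = 303*0 = 0)
M = 2 + 4*sqrt(67)/9 (M = 2 + (0 + 4*sqrt(67)/3)/3 = 2 + (4*sqrt(67)/3)/3 = 2 + 4*sqrt(67)/9 ≈ 5.6379)
47258 - (M + k(-69, 140)) = 47258 - ((2 + 4*sqrt(67)/9) - 14) = 47258 - (-12 + 4*sqrt(67)/9) = 47258 + (12 - 4*sqrt(67)/9) = 47270 - 4*sqrt(67)/9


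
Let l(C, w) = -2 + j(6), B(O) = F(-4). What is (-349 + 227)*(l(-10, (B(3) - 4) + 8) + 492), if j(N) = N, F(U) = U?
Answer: -60512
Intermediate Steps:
B(O) = -4
l(C, w) = 4 (l(C, w) = -2 + 6 = 4)
(-349 + 227)*(l(-10, (B(3) - 4) + 8) + 492) = (-349 + 227)*(4 + 492) = -122*496 = -60512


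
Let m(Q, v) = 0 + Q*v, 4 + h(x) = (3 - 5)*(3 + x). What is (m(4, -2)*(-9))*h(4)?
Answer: -1296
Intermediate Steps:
h(x) = -10 - 2*x (h(x) = -4 + (3 - 5)*(3 + x) = -4 - 2*(3 + x) = -4 + (-6 - 2*x) = -10 - 2*x)
m(Q, v) = Q*v
(m(4, -2)*(-9))*h(4) = ((4*(-2))*(-9))*(-10 - 2*4) = (-8*(-9))*(-10 - 8) = 72*(-18) = -1296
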